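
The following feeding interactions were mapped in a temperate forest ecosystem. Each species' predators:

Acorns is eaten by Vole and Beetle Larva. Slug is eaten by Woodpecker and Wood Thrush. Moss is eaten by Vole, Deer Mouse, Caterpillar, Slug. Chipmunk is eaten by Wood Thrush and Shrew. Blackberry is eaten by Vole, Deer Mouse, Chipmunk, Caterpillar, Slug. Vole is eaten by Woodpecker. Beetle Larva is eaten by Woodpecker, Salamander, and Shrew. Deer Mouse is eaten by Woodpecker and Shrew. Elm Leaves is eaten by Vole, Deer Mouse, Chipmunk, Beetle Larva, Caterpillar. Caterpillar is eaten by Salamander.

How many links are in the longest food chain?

2 links

One longest chain: Acorns → Vole → Woodpecker.
It has 3 species and 2 links.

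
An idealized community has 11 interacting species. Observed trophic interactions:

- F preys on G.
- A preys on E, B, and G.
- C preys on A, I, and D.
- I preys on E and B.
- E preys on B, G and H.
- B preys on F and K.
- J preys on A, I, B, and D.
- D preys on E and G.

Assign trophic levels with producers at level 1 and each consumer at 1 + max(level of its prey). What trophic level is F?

Trophic level 2

G is a producer → level 1.
F eats G → level 2.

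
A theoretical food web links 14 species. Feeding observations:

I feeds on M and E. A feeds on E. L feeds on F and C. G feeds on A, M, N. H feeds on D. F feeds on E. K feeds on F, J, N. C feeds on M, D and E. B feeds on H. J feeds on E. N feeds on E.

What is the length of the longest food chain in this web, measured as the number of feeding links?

2 links

One longest chain: E → J → K.
It has 3 species and 2 links.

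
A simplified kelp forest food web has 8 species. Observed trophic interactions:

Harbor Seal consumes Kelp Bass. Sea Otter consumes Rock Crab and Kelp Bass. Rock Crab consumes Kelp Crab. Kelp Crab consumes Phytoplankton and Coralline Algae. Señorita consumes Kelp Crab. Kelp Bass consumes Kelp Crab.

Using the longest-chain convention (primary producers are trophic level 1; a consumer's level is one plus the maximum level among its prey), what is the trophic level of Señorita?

Trophic level 3

Coralline Algae is a producer → level 1.
Kelp Crab eats Coralline Algae (level 1); other prey at levels: Phytoplankton 1 → level 2.
Señorita eats Kelp Crab → level 3.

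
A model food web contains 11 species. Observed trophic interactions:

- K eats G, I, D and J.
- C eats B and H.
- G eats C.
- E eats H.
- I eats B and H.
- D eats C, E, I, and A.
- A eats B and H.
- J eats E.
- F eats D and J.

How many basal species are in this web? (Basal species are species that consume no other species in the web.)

2

Basal species (no prey listed): H, B.
Count: 2.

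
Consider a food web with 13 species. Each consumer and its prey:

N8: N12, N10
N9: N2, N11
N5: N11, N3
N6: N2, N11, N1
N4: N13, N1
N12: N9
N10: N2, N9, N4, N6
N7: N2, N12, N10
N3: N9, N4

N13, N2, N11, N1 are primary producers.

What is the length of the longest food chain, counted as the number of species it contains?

4 species

One longest chain: N2 → N9 → N3 → N5.
It has 4 species and 3 links.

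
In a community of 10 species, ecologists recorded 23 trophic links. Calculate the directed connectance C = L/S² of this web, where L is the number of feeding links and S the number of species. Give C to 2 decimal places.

C = 0.23

The web has S = 10 species and L = 23 feeding links.
C = L / S² = 23 / 100 = 0.2300 ≈ 0.23.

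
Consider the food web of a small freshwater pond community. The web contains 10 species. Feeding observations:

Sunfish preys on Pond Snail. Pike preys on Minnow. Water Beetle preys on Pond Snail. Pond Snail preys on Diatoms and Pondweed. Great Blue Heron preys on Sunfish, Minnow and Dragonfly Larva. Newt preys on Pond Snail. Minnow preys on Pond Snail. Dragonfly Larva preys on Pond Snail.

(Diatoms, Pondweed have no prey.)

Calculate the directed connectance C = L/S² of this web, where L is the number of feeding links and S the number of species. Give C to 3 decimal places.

C = 0.110

The web has S = 10 species and L = 11 feeding links.
C = L / S² = 11 / 100 = 0.1100 ≈ 0.110.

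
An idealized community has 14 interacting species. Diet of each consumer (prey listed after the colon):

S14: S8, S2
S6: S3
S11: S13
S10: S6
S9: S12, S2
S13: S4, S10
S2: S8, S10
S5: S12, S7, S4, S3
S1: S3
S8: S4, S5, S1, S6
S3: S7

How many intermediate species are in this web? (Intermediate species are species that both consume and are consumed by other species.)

8

Intermediate species (has both prey and predators): S3, S5, S1, S6, S8, S10, S2, S13.
Count: 8.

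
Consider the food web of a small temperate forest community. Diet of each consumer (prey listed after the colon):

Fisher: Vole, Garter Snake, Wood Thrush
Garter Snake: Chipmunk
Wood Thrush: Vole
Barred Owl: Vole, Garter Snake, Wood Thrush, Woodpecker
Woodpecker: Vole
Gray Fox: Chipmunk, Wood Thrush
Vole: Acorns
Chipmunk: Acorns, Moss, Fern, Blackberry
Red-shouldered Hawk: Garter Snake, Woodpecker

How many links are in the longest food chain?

One longest chain: Acorns → Vole → Woodpecker → Barred Owl.
It has 4 species and 3 links.

3 links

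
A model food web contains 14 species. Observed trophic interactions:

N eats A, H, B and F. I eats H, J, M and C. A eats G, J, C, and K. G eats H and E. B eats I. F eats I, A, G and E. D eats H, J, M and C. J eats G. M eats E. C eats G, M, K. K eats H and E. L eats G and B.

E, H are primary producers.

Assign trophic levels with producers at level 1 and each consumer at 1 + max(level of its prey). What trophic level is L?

Trophic level 6

E is a producer → level 1.
G eats E (level 1); other prey at levels: H 1 → level 2.
J eats G → level 3.
I eats J (level 3); other prey at levels: H 1, M 2, C 3 → level 4.
B eats I → level 5.
L eats B (level 5); other prey at levels: G 2 → level 6.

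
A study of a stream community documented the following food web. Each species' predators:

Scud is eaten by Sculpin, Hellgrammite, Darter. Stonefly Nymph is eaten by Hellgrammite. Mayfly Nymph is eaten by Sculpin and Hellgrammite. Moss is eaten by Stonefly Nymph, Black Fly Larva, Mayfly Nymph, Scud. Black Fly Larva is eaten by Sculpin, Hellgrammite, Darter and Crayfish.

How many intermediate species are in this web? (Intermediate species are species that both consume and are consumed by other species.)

4

Intermediate species (has both prey and predators): Scud, Mayfly Nymph, Black Fly Larva, Stonefly Nymph.
Count: 4.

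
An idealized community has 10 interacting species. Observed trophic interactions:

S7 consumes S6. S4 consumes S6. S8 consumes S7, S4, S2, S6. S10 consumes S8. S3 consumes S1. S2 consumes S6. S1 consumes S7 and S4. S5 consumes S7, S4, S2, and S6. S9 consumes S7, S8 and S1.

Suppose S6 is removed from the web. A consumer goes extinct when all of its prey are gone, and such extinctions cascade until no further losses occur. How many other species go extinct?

Remove S6.
Round 1: S2 (all prey gone), S4 (all prey gone), S7 (all prey gone) → extinct.
Round 2: S8 (all prey gone), S5 (all prey gone), S1 (all prey gone) → extinct.
Round 3: S3 (all prey gone), S9 (all prey gone), S10 (all prey gone) → extinct.
No further losses. Total secondary extinctions: 9.

9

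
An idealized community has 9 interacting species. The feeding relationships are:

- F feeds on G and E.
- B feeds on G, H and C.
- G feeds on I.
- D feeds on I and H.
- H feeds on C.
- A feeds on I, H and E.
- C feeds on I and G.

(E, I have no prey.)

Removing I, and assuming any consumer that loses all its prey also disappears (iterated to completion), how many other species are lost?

Remove I.
Round 1: G (all prey gone) → extinct.
Round 2: C (all prey gone) → extinct.
Round 3: H (all prey gone) → extinct.
Round 4: B (all prey gone), D (all prey gone) → extinct.
No further losses. Total secondary extinctions: 5.

5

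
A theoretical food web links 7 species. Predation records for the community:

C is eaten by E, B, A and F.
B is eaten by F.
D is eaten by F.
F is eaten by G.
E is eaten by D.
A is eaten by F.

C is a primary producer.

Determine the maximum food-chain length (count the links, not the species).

One longest chain: C → E → D → F → G.
It has 5 species and 4 links.

4 links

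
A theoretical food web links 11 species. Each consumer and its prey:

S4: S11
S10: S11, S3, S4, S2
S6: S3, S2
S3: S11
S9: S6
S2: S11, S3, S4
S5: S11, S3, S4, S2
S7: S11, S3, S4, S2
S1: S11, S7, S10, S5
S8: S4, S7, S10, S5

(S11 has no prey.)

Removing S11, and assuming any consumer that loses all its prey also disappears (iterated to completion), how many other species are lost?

10

Remove S11.
Round 1: S3 (all prey gone), S4 (all prey gone) → extinct.
Round 2: S2 (all prey gone) → extinct.
Round 3: S7 (all prey gone), S10 (all prey gone), S6 (all prey gone), S5 (all prey gone) → extinct.
Round 4: S8 (all prey gone), S1 (all prey gone), S9 (all prey gone) → extinct.
No further losses. Total secondary extinctions: 10.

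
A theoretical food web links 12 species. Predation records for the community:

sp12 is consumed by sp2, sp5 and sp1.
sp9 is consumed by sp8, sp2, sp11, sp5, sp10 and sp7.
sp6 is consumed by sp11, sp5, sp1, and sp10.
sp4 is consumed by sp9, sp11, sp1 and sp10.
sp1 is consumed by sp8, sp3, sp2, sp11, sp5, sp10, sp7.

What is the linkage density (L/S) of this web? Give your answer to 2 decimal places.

There are L = 24 links among S = 12 species.
L/S = 24/12 = 2.0000 ≈ 2.00.

L/S = 2.00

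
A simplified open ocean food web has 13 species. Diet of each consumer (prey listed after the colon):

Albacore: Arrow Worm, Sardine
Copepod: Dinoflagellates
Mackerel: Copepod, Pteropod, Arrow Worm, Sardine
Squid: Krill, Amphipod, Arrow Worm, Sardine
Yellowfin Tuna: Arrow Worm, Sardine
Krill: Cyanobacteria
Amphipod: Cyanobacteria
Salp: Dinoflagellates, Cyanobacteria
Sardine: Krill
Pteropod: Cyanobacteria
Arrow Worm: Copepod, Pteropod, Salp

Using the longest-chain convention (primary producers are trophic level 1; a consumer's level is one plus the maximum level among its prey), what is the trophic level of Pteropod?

Cyanobacteria is a producer → level 1.
Pteropod eats Cyanobacteria → level 2.

Trophic level 2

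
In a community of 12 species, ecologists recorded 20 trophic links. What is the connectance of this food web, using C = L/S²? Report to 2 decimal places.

The web has S = 12 species and L = 20 feeding links.
C = L / S² = 20 / 144 = 0.1389 ≈ 0.14.

C = 0.14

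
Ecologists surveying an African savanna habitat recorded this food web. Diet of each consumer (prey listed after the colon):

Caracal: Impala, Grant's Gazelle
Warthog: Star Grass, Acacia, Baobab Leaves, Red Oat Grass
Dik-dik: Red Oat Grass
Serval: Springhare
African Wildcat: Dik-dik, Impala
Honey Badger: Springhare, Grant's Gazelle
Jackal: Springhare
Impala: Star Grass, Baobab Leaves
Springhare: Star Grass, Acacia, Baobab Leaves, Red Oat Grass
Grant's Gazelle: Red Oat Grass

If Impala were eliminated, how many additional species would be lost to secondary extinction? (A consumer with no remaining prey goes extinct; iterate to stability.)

0

Remove Impala.
Every predator of it retains at least one other prey: Caracal still has Grant's Gazelle; African Wildcat still has Dik-dik.
No consumer loses all prey, so no secondary extinctions occur.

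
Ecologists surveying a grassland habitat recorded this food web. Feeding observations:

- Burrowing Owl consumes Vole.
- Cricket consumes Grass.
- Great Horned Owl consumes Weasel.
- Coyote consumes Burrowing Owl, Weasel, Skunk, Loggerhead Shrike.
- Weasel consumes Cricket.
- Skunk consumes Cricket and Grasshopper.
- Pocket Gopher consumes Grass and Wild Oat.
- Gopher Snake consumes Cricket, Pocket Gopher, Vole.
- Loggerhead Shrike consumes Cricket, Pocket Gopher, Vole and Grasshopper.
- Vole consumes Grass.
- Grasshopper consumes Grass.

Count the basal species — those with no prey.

Basal species (no prey listed): Grass, Wild Oat.
Count: 2.

2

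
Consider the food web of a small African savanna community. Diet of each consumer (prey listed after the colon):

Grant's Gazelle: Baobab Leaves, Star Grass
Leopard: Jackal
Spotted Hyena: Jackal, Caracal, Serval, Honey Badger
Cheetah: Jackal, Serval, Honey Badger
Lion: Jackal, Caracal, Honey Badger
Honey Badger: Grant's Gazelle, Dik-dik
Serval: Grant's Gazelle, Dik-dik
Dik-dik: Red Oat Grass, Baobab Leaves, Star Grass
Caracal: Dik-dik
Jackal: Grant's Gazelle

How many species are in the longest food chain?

4 species

One longest chain: Baobab Leaves → Grant's Gazelle → Jackal → Leopard.
It has 4 species and 3 links.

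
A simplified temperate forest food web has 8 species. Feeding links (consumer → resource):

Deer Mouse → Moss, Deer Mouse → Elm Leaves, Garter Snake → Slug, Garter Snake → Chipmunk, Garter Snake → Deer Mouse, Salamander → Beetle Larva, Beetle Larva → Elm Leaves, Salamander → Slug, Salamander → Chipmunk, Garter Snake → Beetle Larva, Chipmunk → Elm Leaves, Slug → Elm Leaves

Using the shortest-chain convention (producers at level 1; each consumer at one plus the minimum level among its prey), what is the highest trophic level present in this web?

3

Producers (level 1): Elm Leaves, Moss.
Following each consumer down to its lowest-level prey: Elm Leaves → Slug → Salamander (levels 1 through 3).
All prey of Salamander (Slug 2, Chipmunk 2, Beetle Larva 2) are at level 2 or above, so Salamander is at level 1 + 2 = 3.
Every consumer has at least one prey at level 2 or below, so none exceeds level 3.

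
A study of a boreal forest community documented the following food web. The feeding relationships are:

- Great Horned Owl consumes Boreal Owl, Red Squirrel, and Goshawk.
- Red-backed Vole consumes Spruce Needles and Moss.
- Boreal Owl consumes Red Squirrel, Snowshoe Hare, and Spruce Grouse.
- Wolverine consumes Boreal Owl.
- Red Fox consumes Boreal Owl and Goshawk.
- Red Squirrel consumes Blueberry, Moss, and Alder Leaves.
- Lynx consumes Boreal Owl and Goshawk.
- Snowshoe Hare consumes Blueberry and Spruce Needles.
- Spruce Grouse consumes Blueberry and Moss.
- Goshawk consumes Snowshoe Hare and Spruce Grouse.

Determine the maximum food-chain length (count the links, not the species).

One longest chain: Blueberry → Spruce Grouse → Boreal Owl → Lynx.
It has 4 species and 3 links.

3 links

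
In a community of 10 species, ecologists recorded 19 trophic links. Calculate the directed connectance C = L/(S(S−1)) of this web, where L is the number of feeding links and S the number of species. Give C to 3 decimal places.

C = 0.211

The web has S = 10 species and L = 19 feeding links.
C = L / (S(S−1)) = 19 / 90 = 0.2111 ≈ 0.211.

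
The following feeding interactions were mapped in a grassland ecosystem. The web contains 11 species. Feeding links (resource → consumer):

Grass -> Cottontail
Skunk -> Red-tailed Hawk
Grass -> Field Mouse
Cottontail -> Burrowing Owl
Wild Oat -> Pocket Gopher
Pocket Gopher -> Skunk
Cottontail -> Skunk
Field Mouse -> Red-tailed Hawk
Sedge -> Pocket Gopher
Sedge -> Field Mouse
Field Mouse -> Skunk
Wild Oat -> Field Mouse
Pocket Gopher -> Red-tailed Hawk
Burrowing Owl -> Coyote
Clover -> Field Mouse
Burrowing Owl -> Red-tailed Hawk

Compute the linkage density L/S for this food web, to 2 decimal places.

L/S = 1.45

There are L = 16 links among S = 11 species.
L/S = 16/11 = 1.4545 ≈ 1.45.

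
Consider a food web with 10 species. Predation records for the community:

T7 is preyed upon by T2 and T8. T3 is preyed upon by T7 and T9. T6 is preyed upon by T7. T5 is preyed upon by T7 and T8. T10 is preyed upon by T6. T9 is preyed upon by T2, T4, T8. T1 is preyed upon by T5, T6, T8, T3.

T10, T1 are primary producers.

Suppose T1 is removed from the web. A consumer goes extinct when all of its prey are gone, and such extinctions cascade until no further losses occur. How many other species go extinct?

4

Remove T1.
Round 1: T3 (all prey gone), T5 (all prey gone) → extinct.
Round 2: T9 (all prey gone) → extinct.
Round 3: T4 (all prey gone) → extinct.
No further losses. Total secondary extinctions: 4.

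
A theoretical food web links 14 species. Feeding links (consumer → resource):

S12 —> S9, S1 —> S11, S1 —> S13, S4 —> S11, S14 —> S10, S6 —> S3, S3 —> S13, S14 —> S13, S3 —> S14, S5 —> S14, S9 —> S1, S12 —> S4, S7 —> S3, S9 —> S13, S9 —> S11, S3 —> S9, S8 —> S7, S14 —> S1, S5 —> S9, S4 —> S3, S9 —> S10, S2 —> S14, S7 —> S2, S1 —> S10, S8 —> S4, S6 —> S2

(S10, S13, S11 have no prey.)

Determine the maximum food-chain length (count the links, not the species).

5 links

One longest chain: S10 → S1 → S14 → S2 → S7 → S8.
It has 6 species and 5 links.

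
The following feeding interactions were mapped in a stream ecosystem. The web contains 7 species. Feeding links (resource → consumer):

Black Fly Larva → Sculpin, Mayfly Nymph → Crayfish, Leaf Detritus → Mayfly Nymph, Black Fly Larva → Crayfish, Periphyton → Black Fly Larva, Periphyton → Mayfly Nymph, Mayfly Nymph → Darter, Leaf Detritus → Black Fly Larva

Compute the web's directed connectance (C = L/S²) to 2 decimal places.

C = 0.16

The web has S = 7 species and L = 8 feeding links.
C = L / S² = 8 / 49 = 0.1633 ≈ 0.16.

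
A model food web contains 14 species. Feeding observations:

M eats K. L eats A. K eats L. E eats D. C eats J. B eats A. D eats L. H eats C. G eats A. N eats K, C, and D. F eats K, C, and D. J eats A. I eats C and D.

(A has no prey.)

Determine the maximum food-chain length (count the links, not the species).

One longest chain: A → L → K → M.
It has 4 species and 3 links.

3 links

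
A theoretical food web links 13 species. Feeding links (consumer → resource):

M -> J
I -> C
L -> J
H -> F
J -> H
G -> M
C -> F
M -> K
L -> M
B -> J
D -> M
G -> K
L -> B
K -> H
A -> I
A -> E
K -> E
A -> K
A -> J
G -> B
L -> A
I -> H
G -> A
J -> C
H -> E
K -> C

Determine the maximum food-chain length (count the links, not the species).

One longest chain: F → C → J → B → G.
It has 5 species and 4 links.

4 links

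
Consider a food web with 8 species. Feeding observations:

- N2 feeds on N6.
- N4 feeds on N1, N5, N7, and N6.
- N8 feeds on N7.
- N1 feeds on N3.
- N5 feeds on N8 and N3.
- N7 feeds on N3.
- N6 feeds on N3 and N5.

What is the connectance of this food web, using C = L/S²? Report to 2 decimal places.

The web has S = 8 species and L = 12 feeding links.
C = L / S² = 12 / 64 = 0.1875 ≈ 0.19.

C = 0.19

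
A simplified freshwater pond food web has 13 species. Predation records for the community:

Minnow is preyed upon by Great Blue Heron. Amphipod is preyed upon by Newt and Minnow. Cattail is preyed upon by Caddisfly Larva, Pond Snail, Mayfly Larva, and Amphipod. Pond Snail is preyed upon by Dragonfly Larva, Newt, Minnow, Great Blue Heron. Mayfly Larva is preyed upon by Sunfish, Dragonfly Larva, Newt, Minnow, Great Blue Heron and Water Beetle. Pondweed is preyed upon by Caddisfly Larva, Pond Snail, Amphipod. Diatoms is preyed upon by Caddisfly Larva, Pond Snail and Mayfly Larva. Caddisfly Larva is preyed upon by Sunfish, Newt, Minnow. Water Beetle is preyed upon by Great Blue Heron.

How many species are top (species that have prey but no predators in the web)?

Top species (has prey, but nothing eats it): Sunfish, Dragonfly Larva, Newt, Great Blue Heron.
Count: 4.

4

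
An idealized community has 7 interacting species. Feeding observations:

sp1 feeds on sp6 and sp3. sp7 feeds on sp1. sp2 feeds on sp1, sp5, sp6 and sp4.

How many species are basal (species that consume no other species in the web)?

Basal species (no prey listed): sp6, sp3, sp5, sp4.
Count: 4.

4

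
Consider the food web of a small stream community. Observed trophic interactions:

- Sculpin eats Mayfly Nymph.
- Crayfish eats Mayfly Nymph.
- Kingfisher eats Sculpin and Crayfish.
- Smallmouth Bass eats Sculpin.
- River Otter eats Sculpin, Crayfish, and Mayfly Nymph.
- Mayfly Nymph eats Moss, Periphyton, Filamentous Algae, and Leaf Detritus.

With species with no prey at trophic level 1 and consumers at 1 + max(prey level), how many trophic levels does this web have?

4

Basal resources (level 1): Moss, Filamentous Algae, Periphyton, Leaf Detritus.
Moss → Mayfly Nymph → Sculpin → Smallmouth Bass gives Smallmouth Bass level 4.
No species has a prey at level 4, so no species reaches level 5.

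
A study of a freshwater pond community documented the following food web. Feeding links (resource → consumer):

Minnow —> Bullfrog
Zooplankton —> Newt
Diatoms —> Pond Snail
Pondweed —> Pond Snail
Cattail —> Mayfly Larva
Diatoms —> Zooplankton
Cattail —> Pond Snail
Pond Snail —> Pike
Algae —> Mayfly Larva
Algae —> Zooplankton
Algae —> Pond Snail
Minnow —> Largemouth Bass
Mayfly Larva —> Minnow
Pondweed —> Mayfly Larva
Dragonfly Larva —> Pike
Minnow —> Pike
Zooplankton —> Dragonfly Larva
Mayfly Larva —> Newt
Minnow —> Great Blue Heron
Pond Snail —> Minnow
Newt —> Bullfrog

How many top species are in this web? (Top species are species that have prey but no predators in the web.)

4

Top species (has prey, but nothing eats it): Great Blue Heron, Largemouth Bass, Bullfrog, Pike.
Count: 4.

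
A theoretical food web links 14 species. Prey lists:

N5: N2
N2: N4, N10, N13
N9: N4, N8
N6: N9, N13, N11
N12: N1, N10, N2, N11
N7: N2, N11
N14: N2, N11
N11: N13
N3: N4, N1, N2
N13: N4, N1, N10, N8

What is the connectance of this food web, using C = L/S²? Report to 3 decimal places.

The web has S = 14 species and L = 25 feeding links.
C = L / S² = 25 / 196 = 0.1276 ≈ 0.128.

C = 0.128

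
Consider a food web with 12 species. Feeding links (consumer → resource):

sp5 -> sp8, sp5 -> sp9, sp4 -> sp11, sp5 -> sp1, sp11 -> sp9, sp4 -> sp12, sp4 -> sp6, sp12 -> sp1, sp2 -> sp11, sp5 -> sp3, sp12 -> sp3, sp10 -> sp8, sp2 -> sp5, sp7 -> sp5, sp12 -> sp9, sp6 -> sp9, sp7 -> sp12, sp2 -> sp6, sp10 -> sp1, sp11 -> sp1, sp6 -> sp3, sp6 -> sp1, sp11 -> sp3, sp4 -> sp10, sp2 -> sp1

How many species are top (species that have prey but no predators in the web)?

Top species (has prey, but nothing eats it): sp4, sp2, sp7.
Count: 3.

3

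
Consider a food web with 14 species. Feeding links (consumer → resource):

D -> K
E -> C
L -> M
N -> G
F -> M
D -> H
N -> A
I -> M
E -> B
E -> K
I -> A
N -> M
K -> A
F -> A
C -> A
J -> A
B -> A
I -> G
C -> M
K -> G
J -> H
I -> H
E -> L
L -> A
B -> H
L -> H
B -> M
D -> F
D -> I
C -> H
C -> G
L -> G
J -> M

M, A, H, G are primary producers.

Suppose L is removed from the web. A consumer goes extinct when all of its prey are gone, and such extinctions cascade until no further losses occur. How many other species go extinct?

Remove L.
Every predator of it retains at least one other prey: E still has K, C, B.
No consumer loses all prey, so no secondary extinctions occur.

0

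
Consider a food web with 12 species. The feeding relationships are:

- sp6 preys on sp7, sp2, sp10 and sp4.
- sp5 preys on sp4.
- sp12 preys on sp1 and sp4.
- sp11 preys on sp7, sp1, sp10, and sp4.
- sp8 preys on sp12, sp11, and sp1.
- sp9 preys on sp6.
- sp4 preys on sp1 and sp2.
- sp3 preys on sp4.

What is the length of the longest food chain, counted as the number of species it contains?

One longest chain: sp1 → sp4 → sp11 → sp8.
It has 4 species and 3 links.

4 species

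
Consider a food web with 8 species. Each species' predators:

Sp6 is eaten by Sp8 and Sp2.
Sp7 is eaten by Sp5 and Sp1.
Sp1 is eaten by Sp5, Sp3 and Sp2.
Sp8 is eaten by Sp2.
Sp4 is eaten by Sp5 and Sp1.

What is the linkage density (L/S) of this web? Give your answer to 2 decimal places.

L/S = 1.25

There are L = 10 links among S = 8 species.
L/S = 10/8 = 1.2500 ≈ 1.25.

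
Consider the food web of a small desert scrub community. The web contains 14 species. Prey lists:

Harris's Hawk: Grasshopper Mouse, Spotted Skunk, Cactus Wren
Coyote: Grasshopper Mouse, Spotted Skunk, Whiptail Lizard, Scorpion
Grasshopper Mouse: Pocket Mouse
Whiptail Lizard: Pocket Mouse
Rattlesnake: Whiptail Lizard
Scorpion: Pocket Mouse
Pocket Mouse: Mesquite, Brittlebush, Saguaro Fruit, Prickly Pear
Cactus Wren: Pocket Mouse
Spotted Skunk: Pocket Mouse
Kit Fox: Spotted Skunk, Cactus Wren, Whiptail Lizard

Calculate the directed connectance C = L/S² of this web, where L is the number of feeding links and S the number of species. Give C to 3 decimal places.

C = 0.102

The web has S = 14 species and L = 20 feeding links.
C = L / S² = 20 / 196 = 0.1020 ≈ 0.102.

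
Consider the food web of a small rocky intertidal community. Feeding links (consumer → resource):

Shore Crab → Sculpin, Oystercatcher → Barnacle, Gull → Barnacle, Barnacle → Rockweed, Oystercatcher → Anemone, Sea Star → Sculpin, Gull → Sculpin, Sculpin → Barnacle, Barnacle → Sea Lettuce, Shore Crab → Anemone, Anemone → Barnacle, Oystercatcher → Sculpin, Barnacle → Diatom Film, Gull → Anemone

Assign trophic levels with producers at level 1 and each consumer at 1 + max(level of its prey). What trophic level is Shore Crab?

Trophic level 4

Sea Lettuce is a producer → level 1.
Barnacle eats Sea Lettuce (level 1); other prey at levels: Rockweed 1, Diatom Film 1 → level 2.
Anemone eats Barnacle → level 3.
Shore Crab eats Anemone (level 3); other prey at levels: Sculpin 3 → level 4.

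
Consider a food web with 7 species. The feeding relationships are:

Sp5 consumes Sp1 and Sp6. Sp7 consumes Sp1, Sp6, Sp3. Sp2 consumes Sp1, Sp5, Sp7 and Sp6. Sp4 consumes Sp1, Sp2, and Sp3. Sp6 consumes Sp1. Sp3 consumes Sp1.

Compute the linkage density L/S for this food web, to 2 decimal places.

There are L = 14 links among S = 7 species.
L/S = 14/7 = 2.0000 ≈ 2.00.

L/S = 2.00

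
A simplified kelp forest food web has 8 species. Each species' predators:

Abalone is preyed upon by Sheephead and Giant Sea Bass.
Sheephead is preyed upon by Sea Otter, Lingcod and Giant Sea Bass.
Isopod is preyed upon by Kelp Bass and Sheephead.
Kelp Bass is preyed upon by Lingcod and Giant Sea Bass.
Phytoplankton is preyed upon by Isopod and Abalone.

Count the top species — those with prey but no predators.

Top species (has prey, but nothing eats it): Giant Sea Bass, Lingcod, Sea Otter.
Count: 3.

3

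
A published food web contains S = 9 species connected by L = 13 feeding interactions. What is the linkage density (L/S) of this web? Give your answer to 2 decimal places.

There are L = 13 links among S = 9 species.
L/S = 13/9 = 1.4444 ≈ 1.44.

L/S = 1.44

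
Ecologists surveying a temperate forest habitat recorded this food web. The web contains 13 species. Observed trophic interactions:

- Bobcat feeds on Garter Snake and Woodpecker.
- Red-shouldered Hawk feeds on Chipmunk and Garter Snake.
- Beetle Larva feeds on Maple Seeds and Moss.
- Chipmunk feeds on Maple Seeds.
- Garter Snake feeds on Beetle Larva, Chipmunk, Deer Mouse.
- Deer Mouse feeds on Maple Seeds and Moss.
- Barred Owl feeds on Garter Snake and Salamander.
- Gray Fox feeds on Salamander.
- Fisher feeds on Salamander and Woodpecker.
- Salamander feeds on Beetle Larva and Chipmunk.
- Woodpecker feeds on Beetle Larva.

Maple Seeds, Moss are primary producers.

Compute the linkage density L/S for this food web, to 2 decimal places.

L/S = 1.54

There are L = 20 links among S = 13 species.
L/S = 20/13 = 1.5385 ≈ 1.54.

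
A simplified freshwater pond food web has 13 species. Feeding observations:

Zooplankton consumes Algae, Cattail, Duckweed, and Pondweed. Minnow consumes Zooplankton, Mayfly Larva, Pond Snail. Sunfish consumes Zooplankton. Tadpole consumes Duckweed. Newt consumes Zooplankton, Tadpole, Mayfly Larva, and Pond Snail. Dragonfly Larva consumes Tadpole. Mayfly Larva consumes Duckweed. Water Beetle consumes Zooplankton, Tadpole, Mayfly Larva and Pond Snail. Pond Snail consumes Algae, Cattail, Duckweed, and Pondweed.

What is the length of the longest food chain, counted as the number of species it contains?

3 species

One longest chain: Duckweed → Tadpole → Newt.
It has 3 species and 2 links.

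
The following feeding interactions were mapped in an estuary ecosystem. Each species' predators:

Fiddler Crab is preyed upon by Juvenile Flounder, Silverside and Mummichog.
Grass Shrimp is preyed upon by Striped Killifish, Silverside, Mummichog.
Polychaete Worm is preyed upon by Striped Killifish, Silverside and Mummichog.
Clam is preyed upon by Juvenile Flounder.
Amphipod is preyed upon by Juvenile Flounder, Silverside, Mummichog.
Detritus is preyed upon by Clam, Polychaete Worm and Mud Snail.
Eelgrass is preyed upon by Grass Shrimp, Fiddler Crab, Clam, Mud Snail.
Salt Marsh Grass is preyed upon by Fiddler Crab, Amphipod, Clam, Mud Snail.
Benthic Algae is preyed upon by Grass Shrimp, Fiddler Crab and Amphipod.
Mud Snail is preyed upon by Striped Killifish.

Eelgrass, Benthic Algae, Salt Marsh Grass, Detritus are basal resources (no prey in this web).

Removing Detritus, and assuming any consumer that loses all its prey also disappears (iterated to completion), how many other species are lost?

1

Remove Detritus.
Round 1: Polychaete Worm (all prey gone) → extinct.
No further losses. Total secondary extinctions: 1.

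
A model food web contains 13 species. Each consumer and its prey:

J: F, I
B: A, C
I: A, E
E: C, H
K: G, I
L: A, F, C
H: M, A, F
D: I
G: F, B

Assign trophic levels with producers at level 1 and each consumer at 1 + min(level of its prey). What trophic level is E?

C is a producer → level 1.
E eats C → level 2.

Trophic level 2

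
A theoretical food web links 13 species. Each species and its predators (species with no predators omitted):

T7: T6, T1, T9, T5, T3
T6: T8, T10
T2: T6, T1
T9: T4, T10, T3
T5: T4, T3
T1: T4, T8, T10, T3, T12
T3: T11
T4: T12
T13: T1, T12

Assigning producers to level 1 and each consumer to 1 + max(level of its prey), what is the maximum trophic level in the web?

4

Producers (level 1): T2, T7, T13.
T2 → T1 → T3 → T11 gives T11 level 4.
No species has a prey at level 4, so no species reaches level 5.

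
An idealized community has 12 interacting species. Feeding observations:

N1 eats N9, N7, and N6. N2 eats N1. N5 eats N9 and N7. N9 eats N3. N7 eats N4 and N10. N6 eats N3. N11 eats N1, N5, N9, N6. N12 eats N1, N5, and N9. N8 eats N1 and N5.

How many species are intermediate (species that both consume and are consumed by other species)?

Intermediate species (has both prey and predators): N9, N7, N6, N1, N5.
Count: 5.

5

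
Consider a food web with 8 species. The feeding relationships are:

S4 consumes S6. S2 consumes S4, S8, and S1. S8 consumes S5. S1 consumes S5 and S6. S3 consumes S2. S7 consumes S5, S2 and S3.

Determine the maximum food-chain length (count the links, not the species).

One longest chain: S6 → S1 → S2 → S3 → S7.
It has 5 species and 4 links.

4 links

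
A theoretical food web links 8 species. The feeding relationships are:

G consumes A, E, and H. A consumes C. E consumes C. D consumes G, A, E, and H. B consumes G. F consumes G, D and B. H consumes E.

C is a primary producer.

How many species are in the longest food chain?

6 species

One longest chain: C → E → H → G → D → F.
It has 6 species and 5 links.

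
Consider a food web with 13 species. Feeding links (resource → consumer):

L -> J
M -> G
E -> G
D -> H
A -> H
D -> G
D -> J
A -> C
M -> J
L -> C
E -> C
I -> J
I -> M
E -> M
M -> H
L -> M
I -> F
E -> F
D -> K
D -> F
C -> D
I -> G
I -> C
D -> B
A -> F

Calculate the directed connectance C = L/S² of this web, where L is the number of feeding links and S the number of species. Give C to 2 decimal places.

C = 0.15

The web has S = 13 species and L = 25 feeding links.
C = L / S² = 25 / 169 = 0.1479 ≈ 0.15.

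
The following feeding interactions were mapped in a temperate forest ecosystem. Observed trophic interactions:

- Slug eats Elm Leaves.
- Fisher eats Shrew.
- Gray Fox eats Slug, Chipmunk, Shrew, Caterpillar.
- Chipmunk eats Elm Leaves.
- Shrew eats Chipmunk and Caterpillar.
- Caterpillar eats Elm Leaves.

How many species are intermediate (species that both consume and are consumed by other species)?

4

Intermediate species (has both prey and predators): Slug, Chipmunk, Caterpillar, Shrew.
Count: 4.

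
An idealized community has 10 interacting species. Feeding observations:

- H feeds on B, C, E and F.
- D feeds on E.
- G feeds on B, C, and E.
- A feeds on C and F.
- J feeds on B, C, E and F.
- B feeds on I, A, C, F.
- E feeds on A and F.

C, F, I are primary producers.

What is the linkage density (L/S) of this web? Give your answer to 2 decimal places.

There are L = 20 links among S = 10 species.
L/S = 20/10 = 2.0000 ≈ 2.00.

L/S = 2.00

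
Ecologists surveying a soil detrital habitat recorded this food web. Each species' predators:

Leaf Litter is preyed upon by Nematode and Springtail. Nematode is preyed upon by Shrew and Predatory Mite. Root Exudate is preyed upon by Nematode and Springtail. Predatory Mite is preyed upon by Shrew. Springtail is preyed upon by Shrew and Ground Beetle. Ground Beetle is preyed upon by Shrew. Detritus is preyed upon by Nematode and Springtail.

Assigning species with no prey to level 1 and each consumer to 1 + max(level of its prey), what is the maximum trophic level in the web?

4

Basal resources (level 1): Detritus, Root Exudate, Leaf Litter.
Detritus → Nematode → Predatory Mite → Shrew gives Shrew level 4.
No species has a prey at level 4, so no species reaches level 5.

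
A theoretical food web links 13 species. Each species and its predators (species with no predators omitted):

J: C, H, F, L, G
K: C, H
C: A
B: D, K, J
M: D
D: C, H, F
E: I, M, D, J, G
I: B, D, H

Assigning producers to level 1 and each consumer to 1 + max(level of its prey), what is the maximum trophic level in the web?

6

Producers (level 1): E.
E → I → B → D → C → A gives A level 6.
No species has a prey at level 6, so no species reaches level 7.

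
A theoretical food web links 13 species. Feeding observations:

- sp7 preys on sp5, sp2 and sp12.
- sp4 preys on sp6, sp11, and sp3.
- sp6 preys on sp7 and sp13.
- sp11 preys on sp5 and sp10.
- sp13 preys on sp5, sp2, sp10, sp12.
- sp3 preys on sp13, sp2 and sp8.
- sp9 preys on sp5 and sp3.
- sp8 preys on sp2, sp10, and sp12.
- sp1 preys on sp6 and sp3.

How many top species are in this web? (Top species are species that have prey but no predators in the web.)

Top species (has prey, but nothing eats it): sp4, sp1, sp9.
Count: 3.

3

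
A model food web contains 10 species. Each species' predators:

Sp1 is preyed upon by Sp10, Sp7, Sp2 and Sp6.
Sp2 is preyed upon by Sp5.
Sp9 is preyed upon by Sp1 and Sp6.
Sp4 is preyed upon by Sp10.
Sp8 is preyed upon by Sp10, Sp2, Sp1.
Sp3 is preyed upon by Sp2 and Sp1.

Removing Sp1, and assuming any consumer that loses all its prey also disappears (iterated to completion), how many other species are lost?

1

Remove Sp1.
Round 1: Sp7 (all prey gone) → extinct.
No further losses. Total secondary extinctions: 1.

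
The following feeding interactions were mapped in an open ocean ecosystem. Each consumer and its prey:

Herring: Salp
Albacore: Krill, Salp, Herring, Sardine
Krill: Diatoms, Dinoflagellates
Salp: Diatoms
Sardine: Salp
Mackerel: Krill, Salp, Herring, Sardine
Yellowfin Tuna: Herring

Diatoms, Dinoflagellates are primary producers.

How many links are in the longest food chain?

One longest chain: Diatoms → Salp → Herring → Yellowfin Tuna.
It has 4 species and 3 links.

3 links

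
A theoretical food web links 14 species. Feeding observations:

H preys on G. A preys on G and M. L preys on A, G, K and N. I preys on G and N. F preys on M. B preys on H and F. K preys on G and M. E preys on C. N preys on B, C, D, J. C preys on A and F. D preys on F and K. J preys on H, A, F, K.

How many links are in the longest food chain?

One longest chain: G → H → B → N → I.
It has 5 species and 4 links.

4 links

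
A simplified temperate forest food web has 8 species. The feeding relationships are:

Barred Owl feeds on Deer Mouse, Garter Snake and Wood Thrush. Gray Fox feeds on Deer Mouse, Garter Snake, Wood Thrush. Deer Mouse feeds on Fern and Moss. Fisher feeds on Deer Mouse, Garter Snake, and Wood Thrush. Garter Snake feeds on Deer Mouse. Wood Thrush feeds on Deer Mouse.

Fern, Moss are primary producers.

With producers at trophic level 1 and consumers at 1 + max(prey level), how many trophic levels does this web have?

4

Producers (level 1): Fern, Moss.
Fern → Deer Mouse → Wood Thrush → Fisher gives Fisher level 4.
No species has a prey at level 4, so no species reaches level 5.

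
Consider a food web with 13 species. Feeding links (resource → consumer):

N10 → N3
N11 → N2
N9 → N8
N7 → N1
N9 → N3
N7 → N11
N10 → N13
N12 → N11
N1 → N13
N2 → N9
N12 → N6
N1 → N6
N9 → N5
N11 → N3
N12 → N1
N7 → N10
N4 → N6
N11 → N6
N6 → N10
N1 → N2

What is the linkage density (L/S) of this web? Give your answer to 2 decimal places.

L/S = 1.54

There are L = 20 links among S = 13 species.
L/S = 20/13 = 1.5385 ≈ 1.54.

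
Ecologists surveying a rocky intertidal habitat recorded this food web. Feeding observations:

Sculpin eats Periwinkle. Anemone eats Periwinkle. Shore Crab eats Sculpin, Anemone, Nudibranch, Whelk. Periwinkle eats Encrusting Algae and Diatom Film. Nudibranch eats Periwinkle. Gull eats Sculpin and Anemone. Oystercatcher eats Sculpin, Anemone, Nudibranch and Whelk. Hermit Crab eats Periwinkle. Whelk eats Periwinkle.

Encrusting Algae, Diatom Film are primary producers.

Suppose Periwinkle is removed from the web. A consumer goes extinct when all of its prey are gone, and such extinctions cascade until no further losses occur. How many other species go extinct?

8

Remove Periwinkle.
Round 1: Hermit Crab (all prey gone), Sculpin (all prey gone), Nudibranch (all prey gone), Whelk (all prey gone), Anemone (all prey gone) → extinct.
Round 2: Gull (all prey gone), Shore Crab (all prey gone), Oystercatcher (all prey gone) → extinct.
No further losses. Total secondary extinctions: 8.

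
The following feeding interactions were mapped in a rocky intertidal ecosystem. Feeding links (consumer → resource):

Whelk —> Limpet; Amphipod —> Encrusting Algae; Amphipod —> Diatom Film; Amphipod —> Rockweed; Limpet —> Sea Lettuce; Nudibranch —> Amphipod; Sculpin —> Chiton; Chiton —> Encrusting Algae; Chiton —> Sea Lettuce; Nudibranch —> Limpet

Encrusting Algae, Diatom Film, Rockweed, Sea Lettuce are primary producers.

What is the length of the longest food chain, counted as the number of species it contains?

3 species

One longest chain: Encrusting Algae → Chiton → Sculpin.
It has 3 species and 2 links.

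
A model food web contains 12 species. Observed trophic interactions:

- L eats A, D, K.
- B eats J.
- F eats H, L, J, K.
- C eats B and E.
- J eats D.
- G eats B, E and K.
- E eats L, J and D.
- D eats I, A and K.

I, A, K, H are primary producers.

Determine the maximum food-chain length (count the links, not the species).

One longest chain: I → D → J → B → C.
It has 5 species and 4 links.

4 links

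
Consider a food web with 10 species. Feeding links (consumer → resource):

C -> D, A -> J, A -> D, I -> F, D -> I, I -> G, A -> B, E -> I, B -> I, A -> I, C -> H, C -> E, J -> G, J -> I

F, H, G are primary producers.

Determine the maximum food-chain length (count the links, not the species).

One longest chain: F → I → D → C.
It has 4 species and 3 links.

3 links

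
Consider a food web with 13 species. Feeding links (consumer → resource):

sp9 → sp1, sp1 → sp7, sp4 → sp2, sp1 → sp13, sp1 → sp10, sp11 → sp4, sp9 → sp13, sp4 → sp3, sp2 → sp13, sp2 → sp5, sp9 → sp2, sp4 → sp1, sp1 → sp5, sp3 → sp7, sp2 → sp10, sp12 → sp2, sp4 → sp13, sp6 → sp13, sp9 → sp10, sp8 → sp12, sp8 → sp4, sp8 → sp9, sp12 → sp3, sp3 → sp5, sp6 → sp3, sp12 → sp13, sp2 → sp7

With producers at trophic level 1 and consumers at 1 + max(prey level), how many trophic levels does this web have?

4

Producers (level 1): sp5, sp7, sp13, sp10.
sp5 → sp3 → sp4 → sp11 gives sp11 level 4.
No species has a prey at level 4, so no species reaches level 5.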